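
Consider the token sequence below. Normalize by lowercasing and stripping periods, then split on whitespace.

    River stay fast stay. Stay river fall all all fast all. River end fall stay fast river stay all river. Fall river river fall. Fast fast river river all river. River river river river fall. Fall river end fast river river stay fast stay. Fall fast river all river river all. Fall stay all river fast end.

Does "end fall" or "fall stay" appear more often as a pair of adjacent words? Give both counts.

"fall stay" (2 vs 1)

"end fall": 1 occurrence
"fall stay": 2 occurrences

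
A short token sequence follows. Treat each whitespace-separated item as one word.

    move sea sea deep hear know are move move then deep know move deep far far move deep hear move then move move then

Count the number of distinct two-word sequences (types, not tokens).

18

24 tokens → 23 bigram windows in total.
Repeated bigrams (each contributes count−1 duplicates):
  move then: 3
  deep hear: 2
  move deep: 2
  move move: 2
5 duplicate windows → 23 − 5 = 18 distinct.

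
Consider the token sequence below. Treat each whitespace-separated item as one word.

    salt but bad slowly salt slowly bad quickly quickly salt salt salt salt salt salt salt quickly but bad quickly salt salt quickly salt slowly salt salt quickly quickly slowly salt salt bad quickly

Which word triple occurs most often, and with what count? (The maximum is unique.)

Trigram frequencies (highest first):
  salt salt salt: 5
  salt salt quickly: 3
  quickly salt salt: 2
  slowly salt salt: 2
  salt but bad: 1
  but bad slowly: 1
  … (18 more, each ≤ 1)

"salt salt salt", 5 times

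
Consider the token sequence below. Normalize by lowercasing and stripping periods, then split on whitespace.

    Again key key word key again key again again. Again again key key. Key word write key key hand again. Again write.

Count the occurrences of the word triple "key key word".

Scanning the 20 overlapping trigram windows for "key key word":
  position 2–4: key key word
  position 13–15: key key word

2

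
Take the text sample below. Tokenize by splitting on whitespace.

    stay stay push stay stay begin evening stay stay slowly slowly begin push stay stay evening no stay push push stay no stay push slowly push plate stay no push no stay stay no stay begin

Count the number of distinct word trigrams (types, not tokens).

31

36 tokens → 34 trigram windows in total.
Repeated trigrams (each contributes count−1 duplicates):
  no stay push: 2
  push stay stay: 2
  stay no stay: 2
3 duplicate windows → 34 − 3 = 31 distinct.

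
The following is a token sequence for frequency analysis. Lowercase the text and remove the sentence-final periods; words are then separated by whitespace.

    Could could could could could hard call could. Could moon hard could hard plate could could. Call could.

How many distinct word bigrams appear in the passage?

10

18 tokens → 17 bigram windows in total.
Repeated bigrams (each contributes count−1 duplicates):
  could could: 6
  call could: 2
  could hard: 2
7 duplicate windows → 17 − 7 = 10 distinct.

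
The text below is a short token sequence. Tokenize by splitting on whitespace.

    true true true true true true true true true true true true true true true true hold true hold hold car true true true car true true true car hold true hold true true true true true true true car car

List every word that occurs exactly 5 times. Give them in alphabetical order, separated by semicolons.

Unigram counts meeting the condition (exactly 5 times):
  car: 5
  hold: 5

car; hold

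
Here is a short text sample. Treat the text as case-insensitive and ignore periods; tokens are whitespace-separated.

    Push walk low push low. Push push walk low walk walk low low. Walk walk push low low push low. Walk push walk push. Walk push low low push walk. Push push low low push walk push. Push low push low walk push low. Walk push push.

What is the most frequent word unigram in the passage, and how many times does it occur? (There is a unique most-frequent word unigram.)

Unigram frequencies (highest first):
  push: 19
  low: 15
  walk: 13

"push", 19 times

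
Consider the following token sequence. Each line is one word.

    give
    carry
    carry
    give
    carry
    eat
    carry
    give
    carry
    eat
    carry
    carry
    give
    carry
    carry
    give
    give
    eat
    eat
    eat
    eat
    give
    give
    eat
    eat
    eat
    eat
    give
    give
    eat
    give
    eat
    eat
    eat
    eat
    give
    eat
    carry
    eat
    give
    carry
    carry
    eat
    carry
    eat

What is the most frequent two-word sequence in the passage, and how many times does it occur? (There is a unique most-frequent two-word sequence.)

Bigram frequencies (highest first):
  eat eat: 9
  give carry: 5
  carry eat: 5
  give eat: 5
  eat give: 5
  carry carry: 4
  … (3 more, each ≤ 4)

"eat eat", 9 times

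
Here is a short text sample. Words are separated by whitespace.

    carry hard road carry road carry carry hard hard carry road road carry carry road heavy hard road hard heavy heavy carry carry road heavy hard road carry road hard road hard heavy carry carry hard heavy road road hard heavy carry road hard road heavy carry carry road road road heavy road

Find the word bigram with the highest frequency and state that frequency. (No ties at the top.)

"carry road", 7 times

Bigram frequencies (highest first):
  carry road: 7
  hard road: 5
  carry carry: 5
  road hard: 5
  road carry: 4
  road road: 4
  … (9 more, each ≤ 4)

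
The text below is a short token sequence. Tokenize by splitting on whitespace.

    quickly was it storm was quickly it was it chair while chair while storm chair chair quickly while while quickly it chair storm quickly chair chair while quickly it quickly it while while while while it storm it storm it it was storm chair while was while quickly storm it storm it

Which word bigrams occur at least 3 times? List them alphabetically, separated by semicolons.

chair while; it storm; quickly it; storm it; while quickly; while while

Bigram counts meeting the condition (at least 3 times):
  chair while: 4
  it storm: 4
  quickly it: 4
  storm it: 4
  while quickly: 3
  while while: 4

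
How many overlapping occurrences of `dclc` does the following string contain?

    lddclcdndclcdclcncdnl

3

Sliding a length-4 window over the 21 characters (18 positions):
  position 3–6: dclc
  position 9–12: dclc
  position 13–16: dclc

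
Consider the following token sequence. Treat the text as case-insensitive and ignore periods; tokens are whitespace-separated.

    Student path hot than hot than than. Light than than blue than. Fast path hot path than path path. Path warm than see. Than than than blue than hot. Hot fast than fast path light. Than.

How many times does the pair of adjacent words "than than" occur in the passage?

4

Scanning the 35 overlapping bigram windows for "than than":
  position 6–7: than than
  position 9–10: than than
  position 24–25: than than
  position 25–26: than than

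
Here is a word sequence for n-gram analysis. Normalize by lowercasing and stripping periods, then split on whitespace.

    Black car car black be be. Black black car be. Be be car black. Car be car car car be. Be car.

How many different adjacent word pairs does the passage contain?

22 tokens → 21 bigram windows in total.
Repeated bigrams (each contributes count−1 duplicates):
  be be: 4
  be car: 3
  black car: 3
  car be: 3
  car car: 3
  car black: 2
12 duplicate windows → 21 − 12 = 9 distinct.

9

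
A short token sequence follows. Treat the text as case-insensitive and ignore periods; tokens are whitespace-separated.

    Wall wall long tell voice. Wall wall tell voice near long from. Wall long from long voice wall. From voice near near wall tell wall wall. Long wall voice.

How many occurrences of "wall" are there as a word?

10

Scanning the 29 tokens for "wall":
  position 1: wall
  position 2: wall
  position 6: wall
  position 7: wall
  position 13: wall
  position 18: wall
  position 23: wall
  position 25: wall
  position 26: wall
  position 28: wall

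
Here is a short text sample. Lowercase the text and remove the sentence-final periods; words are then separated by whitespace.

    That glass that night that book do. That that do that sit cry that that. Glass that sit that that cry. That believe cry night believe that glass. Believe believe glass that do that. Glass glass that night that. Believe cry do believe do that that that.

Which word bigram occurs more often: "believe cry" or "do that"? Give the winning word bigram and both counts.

"do that" (4 vs 2)

"believe cry": 2 occurrences
"do that": 4 occurrences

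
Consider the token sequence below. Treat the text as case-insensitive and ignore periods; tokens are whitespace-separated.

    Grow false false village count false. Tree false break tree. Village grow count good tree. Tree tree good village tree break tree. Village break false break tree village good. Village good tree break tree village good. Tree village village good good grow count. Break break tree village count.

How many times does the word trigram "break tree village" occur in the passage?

5

Scanning the 46 overlapping trigram windows for "break tree village":
  position 9–11: break tree village
  position 21–23: break tree village
  position 26–28: break tree village
  position 33–35: break tree village
  position 45–47: break tree village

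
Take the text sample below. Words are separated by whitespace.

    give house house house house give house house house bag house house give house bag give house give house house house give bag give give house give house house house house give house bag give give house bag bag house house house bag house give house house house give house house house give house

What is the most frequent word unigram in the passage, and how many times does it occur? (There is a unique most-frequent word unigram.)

"house", 32 times

Unigram frequencies (highest first):
  house: 32
  give: 15
  bag: 7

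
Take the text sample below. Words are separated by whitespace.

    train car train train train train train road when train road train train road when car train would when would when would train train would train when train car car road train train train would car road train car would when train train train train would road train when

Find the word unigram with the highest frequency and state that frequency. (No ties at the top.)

Unigram frequencies (highest first):
  train: 23
  when: 7
  would: 7
  car: 6
  road: 6

"train", 23 times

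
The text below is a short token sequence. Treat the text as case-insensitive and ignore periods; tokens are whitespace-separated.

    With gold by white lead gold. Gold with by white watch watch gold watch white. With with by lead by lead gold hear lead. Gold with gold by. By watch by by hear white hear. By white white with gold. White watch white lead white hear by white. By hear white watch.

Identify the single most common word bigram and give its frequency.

Bigram frequencies (highest first):
  by white: 4
  with gold: 3
  lead gold: 3
  white watch: 3
  gold by: 2
  white lead: 2
  … (24 more, each ≤ 2)

"by white", 4 times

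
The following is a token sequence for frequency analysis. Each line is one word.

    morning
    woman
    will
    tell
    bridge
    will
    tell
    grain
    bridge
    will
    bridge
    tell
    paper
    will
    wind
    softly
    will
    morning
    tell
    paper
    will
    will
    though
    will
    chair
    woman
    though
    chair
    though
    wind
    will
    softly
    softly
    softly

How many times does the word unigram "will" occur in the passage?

9

Scanning the 34 tokens for "will":
  position 3: will
  position 6: will
  position 10: will
  position 14: will
  position 17: will
  position 21: will
  position 22: will
  position 24: will
  position 31: will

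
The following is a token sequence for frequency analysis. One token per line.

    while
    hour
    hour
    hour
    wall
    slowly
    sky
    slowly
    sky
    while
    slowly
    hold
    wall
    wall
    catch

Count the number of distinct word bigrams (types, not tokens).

12

15 tokens → 14 bigram windows in total.
Repeated bigrams (each contributes count−1 duplicates):
  hour hour: 2
  slowly sky: 2
2 duplicate windows → 14 − 2 = 12 distinct.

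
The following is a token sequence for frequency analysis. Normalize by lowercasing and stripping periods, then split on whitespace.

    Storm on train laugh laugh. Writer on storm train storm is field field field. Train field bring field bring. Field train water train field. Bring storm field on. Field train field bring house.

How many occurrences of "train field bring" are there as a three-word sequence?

3

Scanning the 31 overlapping trigram windows for "train field bring":
  position 15–17: train field bring
  position 23–25: train field bring
  position 30–32: train field bring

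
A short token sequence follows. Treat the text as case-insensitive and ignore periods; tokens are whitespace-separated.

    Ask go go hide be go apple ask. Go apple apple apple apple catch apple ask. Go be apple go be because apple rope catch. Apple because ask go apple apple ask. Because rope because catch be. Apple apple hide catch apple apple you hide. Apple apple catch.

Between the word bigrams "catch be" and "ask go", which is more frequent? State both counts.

"ask go" (4 vs 1)

"catch be": 1 occurrence
"ask go": 4 occurrences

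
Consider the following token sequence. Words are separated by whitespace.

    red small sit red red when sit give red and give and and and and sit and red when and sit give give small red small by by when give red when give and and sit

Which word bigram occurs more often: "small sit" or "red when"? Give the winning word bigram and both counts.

"red when" (3 vs 1)

"small sit": 1 occurrence
"red when": 3 occurrences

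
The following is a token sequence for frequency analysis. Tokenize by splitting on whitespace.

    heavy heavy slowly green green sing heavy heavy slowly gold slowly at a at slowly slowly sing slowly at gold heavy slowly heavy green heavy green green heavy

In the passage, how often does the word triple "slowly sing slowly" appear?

Scanning the 26 overlapping trigram windows for "slowly sing slowly":
  position 16–18: slowly sing slowly

1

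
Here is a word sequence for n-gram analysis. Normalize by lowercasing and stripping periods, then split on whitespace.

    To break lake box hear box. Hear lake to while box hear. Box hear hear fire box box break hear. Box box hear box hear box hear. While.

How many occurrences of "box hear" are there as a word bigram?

7

Scanning the 27 overlapping bigram windows for "box hear":
  position 4–5: box hear
  position 6–7: box hear
  position 11–12: box hear
  position 13–14: box hear
  position 22–23: box hear
  position 24–25: box hear
  position 26–27: box hear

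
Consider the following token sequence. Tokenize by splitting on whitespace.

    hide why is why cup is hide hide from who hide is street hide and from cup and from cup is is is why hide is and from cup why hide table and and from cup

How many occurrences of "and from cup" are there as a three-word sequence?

4

Scanning the 34 overlapping trigram windows for "and from cup":
  position 15–17: and from cup
  position 18–20: and from cup
  position 27–29: and from cup
  position 34–36: and from cup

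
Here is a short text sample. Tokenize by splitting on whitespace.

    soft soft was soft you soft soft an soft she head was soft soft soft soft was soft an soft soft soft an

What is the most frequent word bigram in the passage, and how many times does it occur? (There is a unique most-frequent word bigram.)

Bigram frequencies (highest first):
  soft soft: 7
  was soft: 3
  soft an: 3
  soft was: 2
  an soft: 2
  soft you: 1
  … (4 more, each ≤ 1)

"soft soft", 7 times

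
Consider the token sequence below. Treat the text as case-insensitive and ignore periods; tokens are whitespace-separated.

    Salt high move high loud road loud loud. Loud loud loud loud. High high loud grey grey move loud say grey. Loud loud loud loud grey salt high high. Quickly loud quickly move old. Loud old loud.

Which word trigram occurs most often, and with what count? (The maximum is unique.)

"loud loud loud", 6 times

Trigram frequencies (highest first):
  loud loud loud: 6
  salt high move: 1
  high move high: 1
  move high loud: 1
  high loud road: 1
  loud road loud: 1
  … (24 more, each ≤ 1)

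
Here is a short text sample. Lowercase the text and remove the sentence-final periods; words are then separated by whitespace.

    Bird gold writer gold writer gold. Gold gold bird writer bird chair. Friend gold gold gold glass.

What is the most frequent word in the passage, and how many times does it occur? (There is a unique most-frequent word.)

"gold", 8 times

Unigram frequencies (highest first):
  gold: 8
  bird: 3
  writer: 3
  chair: 1
  friend: 1
  glass: 1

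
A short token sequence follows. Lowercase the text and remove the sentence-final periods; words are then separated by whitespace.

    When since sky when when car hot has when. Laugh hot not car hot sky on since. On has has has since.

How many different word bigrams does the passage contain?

22 tokens → 21 bigram windows in total.
Repeated bigrams (each contributes count−1 duplicates):
  car hot: 2
  has has: 2
2 duplicate windows → 21 − 2 = 19 distinct.

19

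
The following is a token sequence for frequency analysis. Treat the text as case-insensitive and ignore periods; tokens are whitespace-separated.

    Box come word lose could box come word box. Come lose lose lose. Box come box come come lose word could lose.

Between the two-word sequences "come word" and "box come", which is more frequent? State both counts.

"box come" (5 vs 2)

"come word": 2 occurrences
"box come": 5 occurrences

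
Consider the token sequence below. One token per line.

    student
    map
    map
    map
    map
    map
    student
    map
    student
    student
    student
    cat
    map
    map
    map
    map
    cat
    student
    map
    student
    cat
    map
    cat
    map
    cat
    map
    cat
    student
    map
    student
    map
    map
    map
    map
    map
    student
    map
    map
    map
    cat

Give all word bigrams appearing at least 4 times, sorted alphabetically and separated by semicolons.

Bigram counts meeting the condition (at least 4 times):
  cat map: 4
  map cat: 5
  map map: 13
  map student: 5
  student map: 6

cat map; map cat; map map; map student; student map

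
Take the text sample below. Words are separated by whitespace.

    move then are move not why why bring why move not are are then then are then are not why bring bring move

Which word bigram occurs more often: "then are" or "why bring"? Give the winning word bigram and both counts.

"then are": 3 occurrences
"why bring": 2 occurrences

"then are" (3 vs 2)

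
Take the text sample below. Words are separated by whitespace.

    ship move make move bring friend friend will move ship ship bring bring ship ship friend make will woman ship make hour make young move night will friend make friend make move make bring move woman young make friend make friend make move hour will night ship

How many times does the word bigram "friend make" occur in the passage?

Scanning the 46 overlapping bigram windows for "friend make":
  position 16–17: friend make
  position 28–29: friend make
  position 30–31: friend make
  position 39–40: friend make
  position 41–42: friend make

5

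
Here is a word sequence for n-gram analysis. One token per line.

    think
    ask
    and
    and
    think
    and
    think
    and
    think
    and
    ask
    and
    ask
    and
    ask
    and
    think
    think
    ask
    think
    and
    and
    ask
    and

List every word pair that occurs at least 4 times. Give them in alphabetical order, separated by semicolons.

and ask; and think; ask and; think and

Bigram counts meeting the condition (at least 4 times):
  and ask: 4
  and think: 4
  ask and: 5
  think and: 4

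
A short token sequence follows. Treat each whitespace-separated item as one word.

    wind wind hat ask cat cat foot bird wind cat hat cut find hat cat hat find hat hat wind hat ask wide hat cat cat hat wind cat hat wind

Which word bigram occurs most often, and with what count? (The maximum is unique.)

"cat hat", 4 times

Bigram frequencies (highest first):
  cat hat: 4
  hat wind: 3
  wind hat: 2
  hat ask: 2
  cat cat: 2
  wind cat: 2
  … (13 more, each ≤ 2)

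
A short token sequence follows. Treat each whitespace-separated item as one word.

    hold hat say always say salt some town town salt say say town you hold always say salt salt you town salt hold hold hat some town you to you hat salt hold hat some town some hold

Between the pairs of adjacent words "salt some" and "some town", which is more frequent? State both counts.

"salt some": 1 occurrence
"some town": 3 occurrences

"some town" (3 vs 1)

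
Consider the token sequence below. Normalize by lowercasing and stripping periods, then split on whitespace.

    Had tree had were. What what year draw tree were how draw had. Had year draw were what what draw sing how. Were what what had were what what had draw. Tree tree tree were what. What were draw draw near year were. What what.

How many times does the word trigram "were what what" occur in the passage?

Scanning the 43 overlapping trigram windows for "were what what":
  position 4–6: were what what
  position 17–19: were what what
  position 23–25: were what what
  position 27–29: were what what
  position 35–37: were what what
  position 43–45: were what what

6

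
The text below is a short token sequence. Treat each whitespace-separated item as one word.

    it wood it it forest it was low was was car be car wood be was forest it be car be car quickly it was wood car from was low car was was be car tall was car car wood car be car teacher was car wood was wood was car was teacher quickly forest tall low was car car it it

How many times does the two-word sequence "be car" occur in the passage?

5

Scanning the 61 overlapping bigram windows for "be car":
  position 12–13: be car
  position 19–20: be car
  position 21–22: be car
  position 34–35: be car
  position 42–43: be car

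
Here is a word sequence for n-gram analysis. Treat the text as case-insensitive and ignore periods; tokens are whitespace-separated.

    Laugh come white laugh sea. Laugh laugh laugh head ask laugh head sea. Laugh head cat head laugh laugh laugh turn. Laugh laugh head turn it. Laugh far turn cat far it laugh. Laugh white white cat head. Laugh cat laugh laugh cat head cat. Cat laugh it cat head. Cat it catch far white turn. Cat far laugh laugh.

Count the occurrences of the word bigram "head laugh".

Scanning the 59 overlapping bigram windows for "head laugh":
  position 17–18: head laugh
  position 38–39: head laugh

2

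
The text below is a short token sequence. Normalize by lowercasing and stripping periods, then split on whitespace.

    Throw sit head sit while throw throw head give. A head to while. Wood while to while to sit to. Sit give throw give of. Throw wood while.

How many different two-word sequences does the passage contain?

23

28 tokens → 27 bigram windows in total.
Repeated bigrams (each contributes count−1 duplicates):
  to sit: 2
  to while: 2
  while to: 2
  wood while: 2
4 duplicate windows → 27 − 4 = 23 distinct.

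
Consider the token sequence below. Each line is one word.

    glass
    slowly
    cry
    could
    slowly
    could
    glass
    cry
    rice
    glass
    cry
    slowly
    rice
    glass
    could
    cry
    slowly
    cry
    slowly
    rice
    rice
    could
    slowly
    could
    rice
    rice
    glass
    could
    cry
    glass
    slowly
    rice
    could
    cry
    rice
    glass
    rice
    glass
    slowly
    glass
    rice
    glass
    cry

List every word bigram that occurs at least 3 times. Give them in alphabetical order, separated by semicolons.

Bigram counts meeting the condition (at least 3 times):
  could cry: 3
  cry slowly: 3
  glass cry: 3
  glass slowly: 3
  rice glass: 6
  slowly rice: 3

could cry; cry slowly; glass cry; glass slowly; rice glass; slowly rice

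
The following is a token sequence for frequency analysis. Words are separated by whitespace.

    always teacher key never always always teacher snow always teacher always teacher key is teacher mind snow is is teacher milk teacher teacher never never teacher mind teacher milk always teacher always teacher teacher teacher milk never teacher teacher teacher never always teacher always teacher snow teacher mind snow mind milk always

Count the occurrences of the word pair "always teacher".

Scanning the 51 overlapping bigram windows for "always teacher":
  position 1–2: always teacher
  position 6–7: always teacher
  position 9–10: always teacher
  position 11–12: always teacher
  position 30–31: always teacher
  position 32–33: always teacher
  position 42–43: always teacher
  position 44–45: always teacher

8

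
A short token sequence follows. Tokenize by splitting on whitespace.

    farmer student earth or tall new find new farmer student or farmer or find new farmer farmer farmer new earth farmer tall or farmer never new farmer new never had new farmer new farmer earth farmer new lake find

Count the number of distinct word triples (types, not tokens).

39 tokens → 37 trigram windows in total.
Repeated trigrams (each contributes count−1 duplicates):
  find new farmer: 2
  new farmer new: 2
2 duplicate windows → 37 − 2 = 35 distinct.

35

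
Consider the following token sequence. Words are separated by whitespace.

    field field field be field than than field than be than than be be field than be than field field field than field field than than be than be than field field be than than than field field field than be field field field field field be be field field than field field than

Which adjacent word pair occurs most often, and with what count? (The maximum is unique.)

"field field", 14 times

Bigram frequencies (highest first):
  field field: 14
  field than: 8
  than field: 6
  than be: 6
  than than: 5
  be than: 5
  … (3 more, each ≤ 4)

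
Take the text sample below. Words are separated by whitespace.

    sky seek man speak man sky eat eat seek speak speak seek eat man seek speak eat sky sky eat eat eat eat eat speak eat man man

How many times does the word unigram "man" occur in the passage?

Scanning the 28 tokens for "man":
  position 3: man
  position 5: man
  position 14: man
  position 27: man
  position 28: man

5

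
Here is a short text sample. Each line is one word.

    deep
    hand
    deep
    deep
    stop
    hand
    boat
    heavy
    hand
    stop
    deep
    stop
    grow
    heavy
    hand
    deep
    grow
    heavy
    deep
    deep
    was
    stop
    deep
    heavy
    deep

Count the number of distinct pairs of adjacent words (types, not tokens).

17

25 tokens → 24 bigram windows in total.
Repeated bigrams (each contributes count−1 duplicates):
  deep deep: 2
  deep stop: 2
  grow heavy: 2
  hand deep: 2
  heavy deep: 2
  heavy hand: 2
  stop deep: 2
7 duplicate windows → 24 − 7 = 17 distinct.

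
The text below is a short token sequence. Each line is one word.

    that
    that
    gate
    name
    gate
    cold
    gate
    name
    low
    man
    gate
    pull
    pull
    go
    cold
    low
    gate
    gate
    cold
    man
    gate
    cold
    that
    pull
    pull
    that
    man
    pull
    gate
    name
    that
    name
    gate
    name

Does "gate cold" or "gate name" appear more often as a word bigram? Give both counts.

"gate name" (4 vs 3)

"gate cold": 3 occurrences
"gate name": 4 occurrences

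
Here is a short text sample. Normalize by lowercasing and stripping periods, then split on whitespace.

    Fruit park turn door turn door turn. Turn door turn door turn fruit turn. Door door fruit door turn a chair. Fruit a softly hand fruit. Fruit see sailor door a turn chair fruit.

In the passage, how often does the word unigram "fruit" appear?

7

Scanning the 34 tokens for "fruit":
  position 1: fruit
  position 13: fruit
  position 17: fruit
  position 22: fruit
  position 26: fruit
  position 27: fruit
  position 34: fruit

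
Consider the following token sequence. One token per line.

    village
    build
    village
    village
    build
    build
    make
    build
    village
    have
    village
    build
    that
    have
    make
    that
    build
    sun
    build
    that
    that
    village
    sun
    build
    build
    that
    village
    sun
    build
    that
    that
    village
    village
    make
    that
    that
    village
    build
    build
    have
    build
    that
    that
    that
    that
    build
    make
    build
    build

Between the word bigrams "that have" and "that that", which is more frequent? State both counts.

"that that" (6 vs 1)

"that have": 1 occurrence
"that that": 6 occurrences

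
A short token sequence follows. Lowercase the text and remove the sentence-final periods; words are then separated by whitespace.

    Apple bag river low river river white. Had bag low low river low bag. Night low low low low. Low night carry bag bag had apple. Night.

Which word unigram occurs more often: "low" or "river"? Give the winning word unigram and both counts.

"low" (9 vs 4)

"low": 9 occurrences
"river": 4 occurrences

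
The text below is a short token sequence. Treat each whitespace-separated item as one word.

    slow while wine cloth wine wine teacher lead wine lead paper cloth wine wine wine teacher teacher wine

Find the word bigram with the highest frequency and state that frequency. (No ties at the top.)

Bigram frequencies (highest first):
  wine wine: 3
  cloth wine: 2
  wine teacher: 2
  slow while: 1
  while wine: 1
  wine cloth: 1
  … (7 more, each ≤ 1)

"wine wine", 3 times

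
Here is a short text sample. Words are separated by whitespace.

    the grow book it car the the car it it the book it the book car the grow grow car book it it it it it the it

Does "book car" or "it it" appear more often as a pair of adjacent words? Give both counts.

"it it" (5 vs 1)

"book car": 1 occurrence
"it it": 5 occurrences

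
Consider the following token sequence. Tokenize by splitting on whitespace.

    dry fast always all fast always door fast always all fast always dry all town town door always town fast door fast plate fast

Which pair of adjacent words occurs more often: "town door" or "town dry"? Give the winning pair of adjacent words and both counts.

"town door": 1 occurrence
"town dry": 0 occurrences

"town door" (1 vs 0)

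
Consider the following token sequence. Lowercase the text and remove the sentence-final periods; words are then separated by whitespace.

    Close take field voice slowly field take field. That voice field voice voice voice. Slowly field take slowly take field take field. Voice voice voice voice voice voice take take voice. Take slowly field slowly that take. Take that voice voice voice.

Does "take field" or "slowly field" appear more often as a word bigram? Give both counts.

"take field": 4 occurrences
"slowly field": 3 occurrences

"take field" (4 vs 3)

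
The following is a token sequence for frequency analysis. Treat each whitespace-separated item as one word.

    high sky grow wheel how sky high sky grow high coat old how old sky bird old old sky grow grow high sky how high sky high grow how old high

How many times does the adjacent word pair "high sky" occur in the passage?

4

Scanning the 30 overlapping bigram windows for "high sky":
  position 1–2: high sky
  position 7–8: high sky
  position 22–23: high sky
  position 25–26: high sky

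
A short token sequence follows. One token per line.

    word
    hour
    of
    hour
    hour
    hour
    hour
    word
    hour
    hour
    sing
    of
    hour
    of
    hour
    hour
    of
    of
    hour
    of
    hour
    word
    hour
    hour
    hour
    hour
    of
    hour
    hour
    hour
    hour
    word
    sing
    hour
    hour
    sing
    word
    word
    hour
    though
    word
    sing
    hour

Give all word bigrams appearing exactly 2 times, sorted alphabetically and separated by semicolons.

Bigram counts meeting the condition (exactly 2 times):
  hour sing: 2
  sing hour: 2
  word sing: 2

hour sing; sing hour; word sing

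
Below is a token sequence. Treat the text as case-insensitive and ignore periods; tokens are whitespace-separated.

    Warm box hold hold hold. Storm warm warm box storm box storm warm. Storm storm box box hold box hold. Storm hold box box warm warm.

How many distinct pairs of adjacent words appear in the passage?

26 tokens → 25 bigram windows in total.
Repeated bigrams (each contributes count−1 duplicates):
  box hold: 3
  box box: 2
  box storm: 2
  hold box: 2
  hold hold: 2
  hold storm: 2
  storm box: 2
  storm warm: 2
  … (2 more repeated)
11 duplicate windows → 25 − 11 = 14 distinct.

14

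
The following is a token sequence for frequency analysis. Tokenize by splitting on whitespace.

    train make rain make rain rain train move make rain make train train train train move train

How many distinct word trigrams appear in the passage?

13

17 tokens → 15 trigram windows in total.
Repeated trigrams (each contributes count−1 duplicates):
  make rain make: 2
  train train train: 2
2 duplicate windows → 15 − 2 = 13 distinct.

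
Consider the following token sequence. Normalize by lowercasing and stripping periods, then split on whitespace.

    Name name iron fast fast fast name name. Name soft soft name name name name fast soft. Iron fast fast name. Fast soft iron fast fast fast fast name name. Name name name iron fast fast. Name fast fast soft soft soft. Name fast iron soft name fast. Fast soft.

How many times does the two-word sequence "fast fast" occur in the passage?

9

Scanning the 49 overlapping bigram windows for "fast fast":
  position 4–5: fast fast
  position 5–6: fast fast
  position 19–20: fast fast
  position 25–26: fast fast
  position 26–27: fast fast
  position 27–28: fast fast
  position 35–36: fast fast
  position 38–39: fast fast
  position 48–49: fast fast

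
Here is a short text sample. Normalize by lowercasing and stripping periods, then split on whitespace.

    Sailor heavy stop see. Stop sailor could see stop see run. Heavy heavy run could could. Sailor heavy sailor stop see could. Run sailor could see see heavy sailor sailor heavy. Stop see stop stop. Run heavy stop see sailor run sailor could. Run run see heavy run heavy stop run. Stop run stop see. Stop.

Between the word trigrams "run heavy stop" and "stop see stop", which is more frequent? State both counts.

"run heavy stop": 2 occurrences
"stop see stop": 3 occurrences

"stop see stop" (3 vs 2)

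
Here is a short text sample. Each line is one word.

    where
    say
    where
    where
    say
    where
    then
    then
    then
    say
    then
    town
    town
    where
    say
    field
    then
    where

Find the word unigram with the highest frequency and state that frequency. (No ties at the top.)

Unigram frequencies (highest first):
  where: 6
  then: 5
  say: 4
  town: 2
  field: 1

"where", 6 times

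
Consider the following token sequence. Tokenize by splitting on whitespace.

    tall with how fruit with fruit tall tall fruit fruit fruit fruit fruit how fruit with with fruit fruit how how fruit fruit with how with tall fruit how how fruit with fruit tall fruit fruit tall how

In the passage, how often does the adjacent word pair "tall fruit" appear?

3

Scanning the 37 overlapping bigram windows for "tall fruit":
  position 8–9: tall fruit
  position 27–28: tall fruit
  position 34–35: tall fruit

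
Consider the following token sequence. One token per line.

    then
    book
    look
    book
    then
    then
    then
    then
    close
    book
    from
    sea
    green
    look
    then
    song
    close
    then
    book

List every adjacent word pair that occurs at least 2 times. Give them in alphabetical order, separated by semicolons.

Bigram counts meeting the condition (at least 2 times):
  then book: 2
  then then: 3

then book; then then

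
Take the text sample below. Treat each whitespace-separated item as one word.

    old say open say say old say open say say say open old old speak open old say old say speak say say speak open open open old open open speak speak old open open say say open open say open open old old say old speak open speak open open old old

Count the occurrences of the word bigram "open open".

Scanning the 52 overlapping bigram windows for "open open":
  position 25–26: open open
  position 26–27: open open
  position 29–30: open open
  position 34–35: open open
  position 38–39: open open
  position 41–42: open open
  position 50–51: open open

7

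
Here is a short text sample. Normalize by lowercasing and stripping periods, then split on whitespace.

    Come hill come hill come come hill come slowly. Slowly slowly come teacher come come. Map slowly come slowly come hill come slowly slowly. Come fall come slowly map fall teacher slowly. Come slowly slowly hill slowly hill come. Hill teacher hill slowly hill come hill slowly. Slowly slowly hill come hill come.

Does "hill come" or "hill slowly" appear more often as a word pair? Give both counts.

"hill come": 8 occurrences
"hill slowly": 3 occurrences

"hill come" (8 vs 3)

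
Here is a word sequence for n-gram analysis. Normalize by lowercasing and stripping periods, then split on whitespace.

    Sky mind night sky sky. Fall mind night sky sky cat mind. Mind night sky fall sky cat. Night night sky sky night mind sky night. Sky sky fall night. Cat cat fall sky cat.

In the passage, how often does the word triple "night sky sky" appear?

4

Scanning the 33 overlapping trigram windows for "night sky sky":
  position 3–5: night sky sky
  position 8–10: night sky sky
  position 20–22: night sky sky
  position 26–28: night sky sky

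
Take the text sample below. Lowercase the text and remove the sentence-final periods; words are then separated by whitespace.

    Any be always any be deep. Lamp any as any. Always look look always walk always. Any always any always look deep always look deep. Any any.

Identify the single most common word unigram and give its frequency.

Unigram frequencies (highest first):
  any: 8
  always: 7
  look: 4
  deep: 3
  be: 2
  lamp: 1
  … (2 more, each ≤ 1)

"any", 8 times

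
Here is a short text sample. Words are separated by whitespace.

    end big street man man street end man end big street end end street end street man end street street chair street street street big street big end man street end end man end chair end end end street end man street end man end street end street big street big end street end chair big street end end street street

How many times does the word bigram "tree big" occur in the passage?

0

Scanning the 60 overlapping bigram windows for "tree big":
  (none found)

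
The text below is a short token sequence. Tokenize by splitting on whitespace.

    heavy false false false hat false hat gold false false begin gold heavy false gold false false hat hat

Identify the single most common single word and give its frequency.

Unigram frequencies (highest first):
  false: 9
  hat: 4
  gold: 3
  heavy: 2
  begin: 1

"false", 9 times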